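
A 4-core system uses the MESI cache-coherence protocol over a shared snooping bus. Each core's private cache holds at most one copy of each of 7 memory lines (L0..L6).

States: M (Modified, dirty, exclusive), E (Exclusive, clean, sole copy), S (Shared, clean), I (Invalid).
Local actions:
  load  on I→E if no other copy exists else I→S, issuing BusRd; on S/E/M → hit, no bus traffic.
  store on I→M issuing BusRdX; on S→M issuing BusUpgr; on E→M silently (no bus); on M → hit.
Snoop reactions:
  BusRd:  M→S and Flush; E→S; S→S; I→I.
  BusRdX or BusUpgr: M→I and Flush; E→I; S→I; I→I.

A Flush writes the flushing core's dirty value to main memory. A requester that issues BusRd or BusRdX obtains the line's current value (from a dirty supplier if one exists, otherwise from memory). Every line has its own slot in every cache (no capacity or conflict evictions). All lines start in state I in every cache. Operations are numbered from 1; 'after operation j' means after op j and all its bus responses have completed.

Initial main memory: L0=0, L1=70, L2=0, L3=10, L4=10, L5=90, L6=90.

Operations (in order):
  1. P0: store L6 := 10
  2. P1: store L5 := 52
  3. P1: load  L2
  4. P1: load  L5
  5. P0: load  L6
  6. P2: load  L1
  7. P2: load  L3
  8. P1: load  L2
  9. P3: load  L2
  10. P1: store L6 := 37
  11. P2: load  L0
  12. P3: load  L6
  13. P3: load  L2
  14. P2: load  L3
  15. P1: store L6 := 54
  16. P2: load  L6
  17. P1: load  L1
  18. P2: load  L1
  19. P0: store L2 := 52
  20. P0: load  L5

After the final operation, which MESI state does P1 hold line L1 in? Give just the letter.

step 1: P0: store L6 := 10  ⟶  MIII  (L6)  txn=BusRdX  M[L6]=90
step 2: P1: store L5 := 52  ⟶  IMII  (L5)  txn=BusRdX  M[L5]=90
step 3: P1: load  L2  ⟶  IEII  (L2)  txn=BusRd  M[L2]=0
step 4: P1: load  L5  ⟶  IMII  (L5)  txn=∅  M[L5]=90
step 5: P0: load  L6  ⟶  MIII  (L6)  txn=∅  M[L6]=90
step 6: P2: load  L1  ⟶  IIEI  (L1)  txn=BusRd  M[L1]=70
step 7: P2: load  L3  ⟶  IIEI  (L3)  txn=BusRd  M[L3]=10
step 8: P1: load  L2  ⟶  IEII  (L2)  txn=∅  M[L2]=0
step 9: P3: load  L2  ⟶  ISIS  (L2)  txn=BusRd  M[L2]=0
step 10: P1: store L6 := 37  ⟶  IMII  (L6)  txn=BusRdX+Flush  M[L6]=10
step 11: P2: load  L0  ⟶  IIEI  (L0)  txn=BusRd  M[L0]=0
step 12: P3: load  L6  ⟶  ISIS  (L6)  txn=BusRd+Flush  M[L6]=37
step 13: P3: load  L2  ⟶  ISIS  (L2)  txn=∅  M[L2]=0
step 14: P2: load  L3  ⟶  IIEI  (L3)  txn=∅  M[L3]=10
step 15: P1: store L6 := 54  ⟶  IMII  (L6)  txn=BusUpgr  M[L6]=37
step 16: P2: load  L6  ⟶  ISSI  (L6)  txn=BusRd+Flush  M[L6]=54
step 17: P1: load  L1  ⟶  ISSI  (L1)  txn=BusRd  M[L1]=70
step 18: P2: load  L1  ⟶  ISSI  (L1)  txn=∅  M[L1]=70
step 19: P0: store L2 := 52  ⟶  MIII  (L2)  txn=BusRdX  M[L2]=0
step 20: P0: load  L5  ⟶  SSII  (L5)  txn=BusRd+Flush  M[L5]=52

state = S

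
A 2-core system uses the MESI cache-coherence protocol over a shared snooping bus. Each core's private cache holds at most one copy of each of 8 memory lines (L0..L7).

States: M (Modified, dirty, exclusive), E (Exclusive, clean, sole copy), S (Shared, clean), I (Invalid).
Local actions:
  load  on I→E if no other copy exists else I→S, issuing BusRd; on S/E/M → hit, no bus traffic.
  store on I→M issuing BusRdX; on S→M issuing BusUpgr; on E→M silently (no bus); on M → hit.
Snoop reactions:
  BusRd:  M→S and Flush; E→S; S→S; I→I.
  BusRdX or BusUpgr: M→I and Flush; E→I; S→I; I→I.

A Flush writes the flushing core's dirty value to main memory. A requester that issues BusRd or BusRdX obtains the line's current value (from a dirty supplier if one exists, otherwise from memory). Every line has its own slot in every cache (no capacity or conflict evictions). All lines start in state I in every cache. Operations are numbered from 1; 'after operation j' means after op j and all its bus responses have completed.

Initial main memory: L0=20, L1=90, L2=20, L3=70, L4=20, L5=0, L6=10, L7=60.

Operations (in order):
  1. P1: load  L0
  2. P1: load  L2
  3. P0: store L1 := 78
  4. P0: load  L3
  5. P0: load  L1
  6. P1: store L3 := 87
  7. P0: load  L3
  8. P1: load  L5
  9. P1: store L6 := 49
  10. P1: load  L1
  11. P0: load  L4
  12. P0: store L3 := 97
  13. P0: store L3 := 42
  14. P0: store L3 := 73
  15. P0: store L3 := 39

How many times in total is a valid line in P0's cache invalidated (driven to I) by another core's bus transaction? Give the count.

invalidations = 1

[1] P1: load  L0 | P0:I, P1:E(20) | bus: BusRd
[2] P1: load  L2 | P0:I, P1:E(20) | bus: BusRd
[3] P0: store L1 := 78 | P0:M(78), P1:I | bus: BusRdX
[4] P0: load  L3 | P0:E(70), P1:I | bus: BusRd
[5] P0: load  L1 | P0:M(78), P1:I | bus: none
[6] P1: store L3 := 87 | P0:I, P1:M(87) | bus: BusRdX
[7] P0: load  L3 | P0:S(87), P1:S(87) | bus: BusRd,Flush
[8] P1: load  L5 | P0:I, P1:E(0) | bus: BusRd
[9] P1: store L6 := 49 | P0:I, P1:M(49) | bus: BusRdX
[10] P1: load  L1 | P0:S(78), P1:S(78) | bus: BusRd,Flush
[11] P0: load  L4 | P0:E(20), P1:I | bus: BusRd
[12] P0: store L3 := 97 | P0:M(97), P1:I | bus: BusUpgr
[13] P0: store L3 := 42 | P0:M(42), P1:I | bus: none
[14] P0: store L3 := 73 | P0:M(73), P1:I | bus: none
[15] P0: store L3 := 39 | P0:M(39), P1:I | bus: none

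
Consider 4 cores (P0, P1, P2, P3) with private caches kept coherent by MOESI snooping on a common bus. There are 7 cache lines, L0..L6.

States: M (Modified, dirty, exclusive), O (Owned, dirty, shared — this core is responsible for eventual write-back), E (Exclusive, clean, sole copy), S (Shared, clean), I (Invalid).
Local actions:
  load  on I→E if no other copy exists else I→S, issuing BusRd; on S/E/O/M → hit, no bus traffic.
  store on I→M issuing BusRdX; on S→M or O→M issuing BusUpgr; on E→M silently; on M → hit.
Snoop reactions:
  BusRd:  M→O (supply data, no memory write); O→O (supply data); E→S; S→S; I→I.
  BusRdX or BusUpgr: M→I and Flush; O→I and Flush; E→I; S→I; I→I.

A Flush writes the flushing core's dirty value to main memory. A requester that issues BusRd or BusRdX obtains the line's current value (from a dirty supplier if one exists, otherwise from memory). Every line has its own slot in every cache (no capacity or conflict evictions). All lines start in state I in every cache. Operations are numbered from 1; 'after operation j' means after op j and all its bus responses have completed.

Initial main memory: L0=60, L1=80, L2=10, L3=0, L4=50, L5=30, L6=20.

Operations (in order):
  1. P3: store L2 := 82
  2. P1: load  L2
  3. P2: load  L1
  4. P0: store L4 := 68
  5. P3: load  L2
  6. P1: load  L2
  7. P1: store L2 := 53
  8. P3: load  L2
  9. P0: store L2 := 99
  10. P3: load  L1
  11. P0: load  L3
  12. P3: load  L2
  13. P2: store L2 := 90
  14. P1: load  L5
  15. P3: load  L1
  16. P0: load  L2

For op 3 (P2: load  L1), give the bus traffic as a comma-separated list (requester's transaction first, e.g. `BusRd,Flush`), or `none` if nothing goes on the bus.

  op1 P3: store L2 := 82 → I/I/I/M on L2; bus BusRdX; mem=10
  op2 P1: load  L2 → I/S/I/O on L2; bus BusRd; mem=10
  op3 P2: load  L1 → I/I/E/I on L1; bus BusRd; mem=80
  op4 P0: store L4 := 68 → M/I/I/I on L4; bus BusRdX; mem=50
  op5 P3: load  L2 → I/S/I/O on L2; bus (none); mem=10
  op6 P1: load  L2 → I/S/I/O on L2; bus (none); mem=10
  op7 P1: store L2 := 53 → I/M/I/I on L2; bus BusUpgr Flush; mem=82
  op8 P3: load  L2 → I/O/I/S on L2; bus BusRd; mem=82
  op9 P0: store L2 := 99 → M/I/I/I on L2; bus BusRdX Flush; mem=53
  op10 P3: load  L1 → I/I/S/S on L1; bus BusRd; mem=80
  op11 P0: load  L3 → E/I/I/I on L3; bus BusRd; mem=0
  op12 P3: load  L2 → O/I/I/S on L2; bus BusRd; mem=53
  op13 P2: store L2 := 90 → I/I/M/I on L2; bus BusRdX Flush; mem=99
  op14 P1: load  L5 → I/E/I/I on L5; bus BusRd; mem=30
  op15 P3: load  L1 → I/I/S/S on L1; bus (none); mem=80
  op16 P0: load  L2 → S/I/O/I on L2; bus BusRd; mem=99

bus = BusRd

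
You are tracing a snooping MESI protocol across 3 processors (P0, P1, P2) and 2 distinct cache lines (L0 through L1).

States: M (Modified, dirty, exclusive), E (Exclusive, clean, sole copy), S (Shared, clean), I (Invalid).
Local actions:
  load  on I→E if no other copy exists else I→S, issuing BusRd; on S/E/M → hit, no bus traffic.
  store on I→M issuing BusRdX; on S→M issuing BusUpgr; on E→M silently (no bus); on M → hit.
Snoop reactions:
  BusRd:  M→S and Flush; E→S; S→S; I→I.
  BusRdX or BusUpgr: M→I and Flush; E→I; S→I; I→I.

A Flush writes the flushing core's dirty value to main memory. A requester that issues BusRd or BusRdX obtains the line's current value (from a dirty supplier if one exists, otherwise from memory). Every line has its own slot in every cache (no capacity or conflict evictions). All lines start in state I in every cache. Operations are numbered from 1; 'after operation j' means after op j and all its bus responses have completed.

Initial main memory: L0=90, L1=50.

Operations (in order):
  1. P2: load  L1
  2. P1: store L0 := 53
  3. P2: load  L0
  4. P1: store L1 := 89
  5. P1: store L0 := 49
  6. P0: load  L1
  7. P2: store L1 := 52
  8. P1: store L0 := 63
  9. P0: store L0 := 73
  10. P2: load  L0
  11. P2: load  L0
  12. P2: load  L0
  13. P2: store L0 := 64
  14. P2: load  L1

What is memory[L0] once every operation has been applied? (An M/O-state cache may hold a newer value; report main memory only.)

step 1: P2: load  L1  ⟶  IIE  (L1)  txn=BusRd  M[L1]=50
step 2: P1: store L0 := 53  ⟶  IMI  (L0)  txn=BusRdX  M[L0]=90
step 3: P2: load  L0  ⟶  ISS  (L0)  txn=BusRd+Flush  M[L0]=53
step 4: P1: store L1 := 89  ⟶  IMI  (L1)  txn=BusRdX  M[L1]=50
step 5: P1: store L0 := 49  ⟶  IMI  (L0)  txn=BusUpgr  M[L0]=53
step 6: P0: load  L1  ⟶  SSI  (L1)  txn=BusRd+Flush  M[L1]=89
step 7: P2: store L1 := 52  ⟶  IIM  (L1)  txn=BusRdX  M[L1]=89
step 8: P1: store L0 := 63  ⟶  IMI  (L0)  txn=∅  M[L0]=53
step 9: P0: store L0 := 73  ⟶  MII  (L0)  txn=BusRdX+Flush  M[L0]=63
step 10: P2: load  L0  ⟶  SIS  (L0)  txn=BusRd+Flush  M[L0]=73
step 11: P2: load  L0  ⟶  SIS  (L0)  txn=∅  M[L0]=73
step 12: P2: load  L0  ⟶  SIS  (L0)  txn=∅  M[L0]=73
step 13: P2: store L0 := 64  ⟶  IIM  (L0)  txn=BusUpgr  M[L0]=73
step 14: P2: load  L1  ⟶  IIM  (L1)  txn=∅  M[L1]=89

memory[L0] = 73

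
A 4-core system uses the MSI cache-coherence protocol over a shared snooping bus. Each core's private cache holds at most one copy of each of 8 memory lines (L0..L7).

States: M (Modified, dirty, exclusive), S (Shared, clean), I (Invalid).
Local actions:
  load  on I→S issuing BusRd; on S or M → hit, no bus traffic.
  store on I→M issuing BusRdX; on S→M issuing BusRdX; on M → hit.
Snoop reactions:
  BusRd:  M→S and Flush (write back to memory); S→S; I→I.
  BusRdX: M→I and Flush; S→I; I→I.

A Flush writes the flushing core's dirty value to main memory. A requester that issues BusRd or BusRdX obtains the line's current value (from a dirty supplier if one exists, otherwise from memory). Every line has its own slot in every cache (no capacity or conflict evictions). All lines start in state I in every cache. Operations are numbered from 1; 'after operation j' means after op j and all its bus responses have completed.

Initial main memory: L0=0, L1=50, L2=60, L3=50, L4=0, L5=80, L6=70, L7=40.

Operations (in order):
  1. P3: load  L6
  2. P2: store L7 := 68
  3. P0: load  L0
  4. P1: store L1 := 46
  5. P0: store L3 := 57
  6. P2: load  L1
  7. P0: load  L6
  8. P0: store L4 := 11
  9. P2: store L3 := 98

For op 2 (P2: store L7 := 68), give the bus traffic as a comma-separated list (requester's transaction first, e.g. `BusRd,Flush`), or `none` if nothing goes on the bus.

bus = BusRdX

  op1 P3: load  L6 → I/I/I/S on L6; bus BusRd; mem=70
  op2 P2: store L7 := 68 → I/I/M/I on L7; bus BusRdX; mem=40
  op3 P0: load  L0 → S/I/I/I on L0; bus BusRd; mem=0
  op4 P1: store L1 := 46 → I/M/I/I on L1; bus BusRdX; mem=50
  op5 P0: store L3 := 57 → M/I/I/I on L3; bus BusRdX; mem=50
  op6 P2: load  L1 → I/S/S/I on L1; bus BusRd Flush; mem=46
  op7 P0: load  L6 → S/I/I/S on L6; bus BusRd; mem=70
  op8 P0: store L4 := 11 → M/I/I/I on L4; bus BusRdX; mem=0
  op9 P2: store L3 := 98 → I/I/M/I on L3; bus BusRdX Flush; mem=57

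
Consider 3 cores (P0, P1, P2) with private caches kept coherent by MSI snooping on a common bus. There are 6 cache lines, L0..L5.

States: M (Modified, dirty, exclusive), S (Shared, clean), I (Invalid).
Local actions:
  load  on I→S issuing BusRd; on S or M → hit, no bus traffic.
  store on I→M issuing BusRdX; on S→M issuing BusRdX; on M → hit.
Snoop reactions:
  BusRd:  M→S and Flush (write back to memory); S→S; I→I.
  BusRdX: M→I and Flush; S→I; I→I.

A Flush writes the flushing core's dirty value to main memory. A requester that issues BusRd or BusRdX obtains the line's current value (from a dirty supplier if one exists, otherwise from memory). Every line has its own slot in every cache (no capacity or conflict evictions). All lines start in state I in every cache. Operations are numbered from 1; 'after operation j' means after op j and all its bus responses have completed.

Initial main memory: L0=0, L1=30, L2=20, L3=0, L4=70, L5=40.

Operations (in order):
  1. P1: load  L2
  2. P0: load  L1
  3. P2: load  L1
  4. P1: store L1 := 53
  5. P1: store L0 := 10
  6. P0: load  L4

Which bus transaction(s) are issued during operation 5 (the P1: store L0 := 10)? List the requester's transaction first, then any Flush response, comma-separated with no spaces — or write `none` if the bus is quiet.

1. P1: load  L2  bus=[BusRd]  L2: P0=I P1=S P2=I  mem[L2]=20
2. P0: load  L1  bus=[BusRd]  L1: P0=S P1=I P2=I  mem[L1]=30
3. P2: load  L1  bus=[BusRd]  L1: P0=S P1=I P2=S  mem[L1]=30
4. P1: store L1 := 53  bus=[BusRdX]  L1: P0=I P1=M P2=I  mem[L1]=30
5. P1: store L0 := 10  bus=[BusRdX]  L0: P0=I P1=M P2=I  mem[L0]=0
6. P0: load  L4  bus=[BusRd]  L4: P0=S P1=I P2=I  mem[L4]=70

bus = BusRdX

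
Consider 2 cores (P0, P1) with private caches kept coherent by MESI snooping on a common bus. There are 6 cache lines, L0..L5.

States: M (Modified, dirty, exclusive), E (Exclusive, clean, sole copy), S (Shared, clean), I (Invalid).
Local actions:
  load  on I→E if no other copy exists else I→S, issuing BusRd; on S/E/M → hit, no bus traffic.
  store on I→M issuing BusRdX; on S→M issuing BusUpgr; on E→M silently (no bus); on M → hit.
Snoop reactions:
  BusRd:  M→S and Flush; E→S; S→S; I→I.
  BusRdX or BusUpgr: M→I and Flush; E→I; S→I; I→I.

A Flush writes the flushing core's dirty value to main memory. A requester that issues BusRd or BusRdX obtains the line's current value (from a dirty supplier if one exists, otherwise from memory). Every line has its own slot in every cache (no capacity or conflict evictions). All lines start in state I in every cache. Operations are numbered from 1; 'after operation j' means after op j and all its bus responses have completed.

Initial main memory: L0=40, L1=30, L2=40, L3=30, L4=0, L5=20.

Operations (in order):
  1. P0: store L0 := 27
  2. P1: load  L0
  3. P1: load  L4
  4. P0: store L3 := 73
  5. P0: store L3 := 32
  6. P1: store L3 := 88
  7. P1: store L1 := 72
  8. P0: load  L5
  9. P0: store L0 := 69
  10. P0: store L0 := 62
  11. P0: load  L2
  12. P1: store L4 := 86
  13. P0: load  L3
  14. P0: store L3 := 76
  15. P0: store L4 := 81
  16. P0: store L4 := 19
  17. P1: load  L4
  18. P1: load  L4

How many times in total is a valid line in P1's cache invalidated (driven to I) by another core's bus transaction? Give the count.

step 1: P0: store L0 := 27  ⟶  MI  (L0)  txn=BusRdX  M[L0]=40
step 2: P1: load  L0  ⟶  SS  (L0)  txn=BusRd+Flush  M[L0]=27
step 3: P1: load  L4  ⟶  IE  (L4)  txn=BusRd  M[L4]=0
step 4: P0: store L3 := 73  ⟶  MI  (L3)  txn=BusRdX  M[L3]=30
step 5: P0: store L3 := 32  ⟶  MI  (L3)  txn=∅  M[L3]=30
step 6: P1: store L3 := 88  ⟶  IM  (L3)  txn=BusRdX+Flush  M[L3]=32
step 7: P1: store L1 := 72  ⟶  IM  (L1)  txn=BusRdX  M[L1]=30
step 8: P0: load  L5  ⟶  EI  (L5)  txn=BusRd  M[L5]=20
step 9: P0: store L0 := 69  ⟶  MI  (L0)  txn=BusUpgr  M[L0]=27
step 10: P0: store L0 := 62  ⟶  MI  (L0)  txn=∅  M[L0]=27
step 11: P0: load  L2  ⟶  EI  (L2)  txn=BusRd  M[L2]=40
step 12: P1: store L4 := 86  ⟶  IM  (L4)  txn=∅  M[L4]=0
step 13: P0: load  L3  ⟶  SS  (L3)  txn=BusRd+Flush  M[L3]=88
step 14: P0: store L3 := 76  ⟶  MI  (L3)  txn=BusUpgr  M[L3]=88
step 15: P0: store L4 := 81  ⟶  MI  (L4)  txn=BusRdX+Flush  M[L4]=86
step 16: P0: store L4 := 19  ⟶  MI  (L4)  txn=∅  M[L4]=86
step 17: P1: load  L4  ⟶  SS  (L4)  txn=BusRd+Flush  M[L4]=19
step 18: P1: load  L4  ⟶  SS  (L4)  txn=∅  M[L4]=19

invalidations = 3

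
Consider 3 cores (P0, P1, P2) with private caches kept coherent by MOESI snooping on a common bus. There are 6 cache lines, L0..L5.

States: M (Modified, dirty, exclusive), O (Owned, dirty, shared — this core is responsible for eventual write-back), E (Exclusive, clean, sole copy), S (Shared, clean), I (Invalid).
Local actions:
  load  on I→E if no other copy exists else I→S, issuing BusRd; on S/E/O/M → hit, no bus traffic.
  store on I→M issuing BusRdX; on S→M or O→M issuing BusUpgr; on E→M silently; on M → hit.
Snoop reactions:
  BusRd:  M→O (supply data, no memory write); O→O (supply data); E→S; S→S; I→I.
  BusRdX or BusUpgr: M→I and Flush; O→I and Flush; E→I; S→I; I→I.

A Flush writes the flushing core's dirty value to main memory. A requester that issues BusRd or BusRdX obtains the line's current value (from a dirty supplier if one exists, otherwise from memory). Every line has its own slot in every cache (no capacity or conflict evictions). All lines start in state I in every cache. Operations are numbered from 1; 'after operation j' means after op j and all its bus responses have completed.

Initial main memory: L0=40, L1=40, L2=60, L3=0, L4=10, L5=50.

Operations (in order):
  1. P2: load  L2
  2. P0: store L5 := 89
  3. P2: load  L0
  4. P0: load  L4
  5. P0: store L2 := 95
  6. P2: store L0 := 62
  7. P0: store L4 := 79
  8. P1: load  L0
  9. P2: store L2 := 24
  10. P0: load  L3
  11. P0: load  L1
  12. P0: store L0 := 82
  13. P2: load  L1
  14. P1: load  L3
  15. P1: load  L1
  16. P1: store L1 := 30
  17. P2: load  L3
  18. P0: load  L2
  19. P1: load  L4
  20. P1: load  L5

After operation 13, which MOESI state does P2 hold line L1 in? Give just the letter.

[1] P2: load  L2 | P0:I, P1:I, P2:E(60) | bus: BusRd
[2] P0: store L5 := 89 | P0:M(89), P1:I, P2:I | bus: BusRdX
[3] P2: load  L0 | P0:I, P1:I, P2:E(40) | bus: BusRd
[4] P0: load  L4 | P0:E(10), P1:I, P2:I | bus: BusRd
[5] P0: store L2 := 95 | P0:M(95), P1:I, P2:I | bus: BusRdX
[6] P2: store L0 := 62 | P0:I, P1:I, P2:M(62) | bus: none
[7] P0: store L4 := 79 | P0:M(79), P1:I, P2:I | bus: none
[8] P1: load  L0 | P0:I, P1:S(62), P2:O(62) | bus: BusRd
[9] P2: store L2 := 24 | P0:I, P1:I, P2:M(24) | bus: BusRdX,Flush
[10] P0: load  L3 | P0:E(0), P1:I, P2:I | bus: BusRd
[11] P0: load  L1 | P0:E(40), P1:I, P2:I | bus: BusRd
[12] P0: store L0 := 82 | P0:M(82), P1:I, P2:I | bus: BusRdX,Flush
[13] P2: load  L1 | P0:S(40), P1:I, P2:S(40) | bus: BusRd
[14] P1: load  L3 | P0:S(0), P1:S(0), P2:I | bus: BusRd
[15] P1: load  L1 | P0:S(40), P1:S(40), P2:S(40) | bus: BusRd
[16] P1: store L1 := 30 | P0:I, P1:M(30), P2:I | bus: BusUpgr
[17] P2: load  L3 | P0:S(0), P1:S(0), P2:S(0) | bus: BusRd
[18] P0: load  L2 | P0:S(24), P1:I, P2:O(24) | bus: BusRd
[19] P1: load  L4 | P0:O(79), P1:S(79), P2:I | bus: BusRd
[20] P1: load  L5 | P0:O(89), P1:S(89), P2:I | bus: BusRd

state = S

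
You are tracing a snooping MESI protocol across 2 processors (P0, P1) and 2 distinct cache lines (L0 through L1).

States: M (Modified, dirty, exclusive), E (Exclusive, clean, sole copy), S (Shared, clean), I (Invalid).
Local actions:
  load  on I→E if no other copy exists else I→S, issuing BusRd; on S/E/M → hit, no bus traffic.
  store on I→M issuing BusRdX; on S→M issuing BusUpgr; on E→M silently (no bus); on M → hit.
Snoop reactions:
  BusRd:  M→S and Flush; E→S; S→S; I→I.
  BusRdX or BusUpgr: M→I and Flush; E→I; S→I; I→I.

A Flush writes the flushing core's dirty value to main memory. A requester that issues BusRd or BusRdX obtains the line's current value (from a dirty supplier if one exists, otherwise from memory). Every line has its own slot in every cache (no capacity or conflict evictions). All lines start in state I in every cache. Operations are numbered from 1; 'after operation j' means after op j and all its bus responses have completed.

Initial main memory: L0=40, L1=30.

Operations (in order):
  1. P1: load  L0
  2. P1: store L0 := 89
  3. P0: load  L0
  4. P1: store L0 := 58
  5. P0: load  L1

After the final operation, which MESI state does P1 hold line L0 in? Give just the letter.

state = M

step 1: P1: load  L0  ⟶  IE  (L0)  txn=BusRd  M[L0]=40
step 2: P1: store L0 := 89  ⟶  IM  (L0)  txn=∅  M[L0]=40
step 3: P0: load  L0  ⟶  SS  (L0)  txn=BusRd+Flush  M[L0]=89
step 4: P1: store L0 := 58  ⟶  IM  (L0)  txn=BusUpgr  M[L0]=89
step 5: P0: load  L1  ⟶  EI  (L1)  txn=BusRd  M[L1]=30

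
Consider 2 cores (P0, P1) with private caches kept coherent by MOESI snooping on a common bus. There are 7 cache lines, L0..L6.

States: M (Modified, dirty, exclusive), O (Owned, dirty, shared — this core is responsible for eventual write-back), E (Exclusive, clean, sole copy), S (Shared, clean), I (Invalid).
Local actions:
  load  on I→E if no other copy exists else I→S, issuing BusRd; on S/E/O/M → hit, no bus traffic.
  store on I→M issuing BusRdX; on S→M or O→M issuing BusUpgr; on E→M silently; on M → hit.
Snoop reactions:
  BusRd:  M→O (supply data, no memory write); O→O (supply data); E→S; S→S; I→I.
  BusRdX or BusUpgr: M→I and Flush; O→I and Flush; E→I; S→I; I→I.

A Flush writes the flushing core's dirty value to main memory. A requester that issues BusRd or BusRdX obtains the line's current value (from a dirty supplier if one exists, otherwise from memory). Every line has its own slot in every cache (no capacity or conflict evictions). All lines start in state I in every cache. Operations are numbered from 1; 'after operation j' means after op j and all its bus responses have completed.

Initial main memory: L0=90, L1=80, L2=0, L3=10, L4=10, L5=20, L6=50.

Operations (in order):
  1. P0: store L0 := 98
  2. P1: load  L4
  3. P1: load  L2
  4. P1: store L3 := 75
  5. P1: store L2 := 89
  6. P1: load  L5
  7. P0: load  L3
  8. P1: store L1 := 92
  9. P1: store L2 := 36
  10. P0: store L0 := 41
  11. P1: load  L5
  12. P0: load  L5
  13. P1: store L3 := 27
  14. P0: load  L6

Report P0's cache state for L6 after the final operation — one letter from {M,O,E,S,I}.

state = E

1. P0: store L0 := 98  bus=[BusRdX]  L0: P0=M P1=I  mem[L0]=90
2. P1: load  L4  bus=[BusRd]  L4: P0=I P1=E  mem[L4]=10
3. P1: load  L2  bus=[BusRd]  L2: P0=I P1=E  mem[L2]=0
4. P1: store L3 := 75  bus=[BusRdX]  L3: P0=I P1=M  mem[L3]=10
5. P1: store L2 := 89  bus=[-]  L2: P0=I P1=M  mem[L2]=0
6. P1: load  L5  bus=[BusRd]  L5: P0=I P1=E  mem[L5]=20
7. P0: load  L3  bus=[BusRd]  L3: P0=S P1=O  mem[L3]=10
8. P1: store L1 := 92  bus=[BusRdX]  L1: P0=I P1=M  mem[L1]=80
9. P1: store L2 := 36  bus=[-]  L2: P0=I P1=M  mem[L2]=0
10. P0: store L0 := 41  bus=[-]  L0: P0=M P1=I  mem[L0]=90
11. P1: load  L5  bus=[-]  L5: P0=I P1=E  mem[L5]=20
12. P0: load  L5  bus=[BusRd]  L5: P0=S P1=S  mem[L5]=20
13. P1: store L3 := 27  bus=[BusUpgr]  L3: P0=I P1=M  mem[L3]=10
14. P0: load  L6  bus=[BusRd]  L6: P0=E P1=I  mem[L6]=50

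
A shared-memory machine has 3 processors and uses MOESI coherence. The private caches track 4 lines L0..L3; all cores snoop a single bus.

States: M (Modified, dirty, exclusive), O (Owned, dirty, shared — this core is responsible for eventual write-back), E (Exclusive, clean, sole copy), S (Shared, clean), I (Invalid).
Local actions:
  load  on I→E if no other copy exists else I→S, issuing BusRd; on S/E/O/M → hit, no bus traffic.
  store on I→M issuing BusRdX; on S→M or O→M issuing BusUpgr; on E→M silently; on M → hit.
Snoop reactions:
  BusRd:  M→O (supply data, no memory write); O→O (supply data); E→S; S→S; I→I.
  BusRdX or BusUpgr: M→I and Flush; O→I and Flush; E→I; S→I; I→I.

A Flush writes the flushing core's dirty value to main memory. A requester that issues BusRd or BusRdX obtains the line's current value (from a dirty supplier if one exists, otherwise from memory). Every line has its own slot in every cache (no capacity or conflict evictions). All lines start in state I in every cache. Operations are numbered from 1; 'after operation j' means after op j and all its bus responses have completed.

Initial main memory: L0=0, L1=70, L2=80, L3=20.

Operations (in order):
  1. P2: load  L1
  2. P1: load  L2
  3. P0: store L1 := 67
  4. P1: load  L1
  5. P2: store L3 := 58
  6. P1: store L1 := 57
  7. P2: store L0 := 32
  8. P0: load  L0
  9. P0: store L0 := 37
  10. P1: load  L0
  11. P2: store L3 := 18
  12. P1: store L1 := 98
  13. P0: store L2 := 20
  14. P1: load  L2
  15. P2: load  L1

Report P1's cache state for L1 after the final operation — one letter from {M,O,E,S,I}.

state = O

  op1 P2: load  L1 → I/I/E on L1; bus BusRd; mem=70
  op2 P1: load  L2 → I/E/I on L2; bus BusRd; mem=80
  op3 P0: store L1 := 67 → M/I/I on L1; bus BusRdX; mem=70
  op4 P1: load  L1 → O/S/I on L1; bus BusRd; mem=70
  op5 P2: store L3 := 58 → I/I/M on L3; bus BusRdX; mem=20
  op6 P1: store L1 := 57 → I/M/I on L1; bus BusUpgr Flush; mem=67
  op7 P2: store L0 := 32 → I/I/M on L0; bus BusRdX; mem=0
  op8 P0: load  L0 → S/I/O on L0; bus BusRd; mem=0
  op9 P0: store L0 := 37 → M/I/I on L0; bus BusUpgr Flush; mem=32
  op10 P1: load  L0 → O/S/I on L0; bus BusRd; mem=32
  op11 P2: store L3 := 18 → I/I/M on L3; bus (none); mem=20
  op12 P1: store L1 := 98 → I/M/I on L1; bus (none); mem=67
  op13 P0: store L2 := 20 → M/I/I on L2; bus BusRdX; mem=80
  op14 P1: load  L2 → O/S/I on L2; bus BusRd; mem=80
  op15 P2: load  L1 → I/O/S on L1; bus BusRd; mem=67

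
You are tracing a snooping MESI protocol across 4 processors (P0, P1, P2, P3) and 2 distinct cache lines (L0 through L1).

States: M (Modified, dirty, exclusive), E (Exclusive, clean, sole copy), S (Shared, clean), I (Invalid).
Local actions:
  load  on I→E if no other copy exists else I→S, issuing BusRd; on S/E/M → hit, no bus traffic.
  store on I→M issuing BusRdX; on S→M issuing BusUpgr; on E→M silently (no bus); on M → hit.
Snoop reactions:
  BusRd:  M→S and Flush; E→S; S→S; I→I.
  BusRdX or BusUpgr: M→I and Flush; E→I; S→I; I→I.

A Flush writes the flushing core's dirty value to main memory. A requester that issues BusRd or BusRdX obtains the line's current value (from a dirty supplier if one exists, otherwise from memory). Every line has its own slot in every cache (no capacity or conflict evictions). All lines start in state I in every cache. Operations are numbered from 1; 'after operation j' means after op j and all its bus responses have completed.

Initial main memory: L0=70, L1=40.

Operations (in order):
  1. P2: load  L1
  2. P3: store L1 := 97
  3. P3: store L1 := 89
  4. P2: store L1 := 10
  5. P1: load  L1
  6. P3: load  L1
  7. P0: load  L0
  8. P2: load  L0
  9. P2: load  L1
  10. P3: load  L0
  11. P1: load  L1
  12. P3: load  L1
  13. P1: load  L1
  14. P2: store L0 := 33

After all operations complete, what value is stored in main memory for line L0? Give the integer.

memory[L0] = 70

[1] P2: load  L1 | P0:I, P1:I, P2:E(40), P3:I | bus: BusRd
[2] P3: store L1 := 97 | P0:I, P1:I, P2:I, P3:M(97) | bus: BusRdX
[3] P3: store L1 := 89 | P0:I, P1:I, P2:I, P3:M(89) | bus: none
[4] P2: store L1 := 10 | P0:I, P1:I, P2:M(10), P3:I | bus: BusRdX,Flush
[5] P1: load  L1 | P0:I, P1:S(10), P2:S(10), P3:I | bus: BusRd,Flush
[6] P3: load  L1 | P0:I, P1:S(10), P2:S(10), P3:S(10) | bus: BusRd
[7] P0: load  L0 | P0:E(70), P1:I, P2:I, P3:I | bus: BusRd
[8] P2: load  L0 | P0:S(70), P1:I, P2:S(70), P3:I | bus: BusRd
[9] P2: load  L1 | P0:I, P1:S(10), P2:S(10), P3:S(10) | bus: none
[10] P3: load  L0 | P0:S(70), P1:I, P2:S(70), P3:S(70) | bus: BusRd
[11] P1: load  L1 | P0:I, P1:S(10), P2:S(10), P3:S(10) | bus: none
[12] P3: load  L1 | P0:I, P1:S(10), P2:S(10), P3:S(10) | bus: none
[13] P1: load  L1 | P0:I, P1:S(10), P2:S(10), P3:S(10) | bus: none
[14] P2: store L0 := 33 | P0:I, P1:I, P2:M(33), P3:I | bus: BusUpgr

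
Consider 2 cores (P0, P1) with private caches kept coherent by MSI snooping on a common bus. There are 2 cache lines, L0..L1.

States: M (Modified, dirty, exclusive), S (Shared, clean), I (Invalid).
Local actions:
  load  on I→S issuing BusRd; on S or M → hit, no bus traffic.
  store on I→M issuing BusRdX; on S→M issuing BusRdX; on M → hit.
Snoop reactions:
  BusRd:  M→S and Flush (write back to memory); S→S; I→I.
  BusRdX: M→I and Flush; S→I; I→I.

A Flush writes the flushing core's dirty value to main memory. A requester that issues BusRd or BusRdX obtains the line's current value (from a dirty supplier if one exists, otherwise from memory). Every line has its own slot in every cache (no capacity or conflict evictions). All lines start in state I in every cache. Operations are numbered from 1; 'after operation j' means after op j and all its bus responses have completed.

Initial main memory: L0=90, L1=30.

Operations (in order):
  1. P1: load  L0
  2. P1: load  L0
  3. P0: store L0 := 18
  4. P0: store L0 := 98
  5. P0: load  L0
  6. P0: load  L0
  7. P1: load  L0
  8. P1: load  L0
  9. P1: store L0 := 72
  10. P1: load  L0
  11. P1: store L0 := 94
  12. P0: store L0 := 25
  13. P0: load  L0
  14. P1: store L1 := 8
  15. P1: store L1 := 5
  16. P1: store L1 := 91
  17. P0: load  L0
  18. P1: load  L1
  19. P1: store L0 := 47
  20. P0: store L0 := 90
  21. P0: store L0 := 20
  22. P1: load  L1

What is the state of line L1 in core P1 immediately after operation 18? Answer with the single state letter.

state = M

  op1 P1: load  L0 → I/S on L0; bus BusRd; mem=90
  op2 P1: load  L0 → I/S on L0; bus (none); mem=90
  op3 P0: store L0 := 18 → M/I on L0; bus BusRdX; mem=90
  op4 P0: store L0 := 98 → M/I on L0; bus (none); mem=90
  op5 P0: load  L0 → M/I on L0; bus (none); mem=90
  op6 P0: load  L0 → M/I on L0; bus (none); mem=90
  op7 P1: load  L0 → S/S on L0; bus BusRd Flush; mem=98
  op8 P1: load  L0 → S/S on L0; bus (none); mem=98
  op9 P1: store L0 := 72 → I/M on L0; bus BusRdX; mem=98
  op10 P1: load  L0 → I/M on L0; bus (none); mem=98
  op11 P1: store L0 := 94 → I/M on L0; bus (none); mem=98
  op12 P0: store L0 := 25 → M/I on L0; bus BusRdX Flush; mem=94
  op13 P0: load  L0 → M/I on L0; bus (none); mem=94
  op14 P1: store L1 := 8 → I/M on L1; bus BusRdX; mem=30
  op15 P1: store L1 := 5 → I/M on L1; bus (none); mem=30
  op16 P1: store L1 := 91 → I/M on L1; bus (none); mem=30
  op17 P0: load  L0 → M/I on L0; bus (none); mem=94
  op18 P1: load  L1 → I/M on L1; bus (none); mem=30
  op19 P1: store L0 := 47 → I/M on L0; bus BusRdX Flush; mem=25
  op20 P0: store L0 := 90 → M/I on L0; bus BusRdX Flush; mem=47
  op21 P0: store L0 := 20 → M/I on L0; bus (none); mem=47
  op22 P1: load  L1 → I/M on L1; bus (none); mem=30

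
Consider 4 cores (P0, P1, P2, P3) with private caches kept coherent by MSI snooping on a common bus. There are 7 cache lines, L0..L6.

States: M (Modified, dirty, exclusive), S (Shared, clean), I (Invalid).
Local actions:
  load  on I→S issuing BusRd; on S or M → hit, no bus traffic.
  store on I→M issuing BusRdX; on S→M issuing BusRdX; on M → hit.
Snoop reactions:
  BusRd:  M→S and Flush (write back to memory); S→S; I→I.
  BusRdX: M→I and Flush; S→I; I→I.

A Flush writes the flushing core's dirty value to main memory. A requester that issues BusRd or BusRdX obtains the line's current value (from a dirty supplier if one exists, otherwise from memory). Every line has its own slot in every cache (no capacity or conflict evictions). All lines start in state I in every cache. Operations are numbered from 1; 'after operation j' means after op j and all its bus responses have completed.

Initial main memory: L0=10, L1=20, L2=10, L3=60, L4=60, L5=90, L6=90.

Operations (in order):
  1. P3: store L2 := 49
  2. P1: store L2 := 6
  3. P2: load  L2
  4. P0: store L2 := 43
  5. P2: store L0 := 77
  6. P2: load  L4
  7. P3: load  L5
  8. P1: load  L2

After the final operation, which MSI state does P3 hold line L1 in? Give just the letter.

[1] P3: store L2 := 49 | P0:I, P1:I, P2:I, P3:M(49) | bus: BusRdX
[2] P1: store L2 := 6 | P0:I, P1:M(6), P2:I, P3:I | bus: BusRdX,Flush
[3] P2: load  L2 | P0:I, P1:S(6), P2:S(6), P3:I | bus: BusRd,Flush
[4] P0: store L2 := 43 | P0:M(43), P1:I, P2:I, P3:I | bus: BusRdX
[5] P2: store L0 := 77 | P0:I, P1:I, P2:M(77), P3:I | bus: BusRdX
[6] P2: load  L4 | P0:I, P1:I, P2:S(60), P3:I | bus: BusRd
[7] P3: load  L5 | P0:I, P1:I, P2:I, P3:S(90) | bus: BusRd
[8] P1: load  L2 | P0:S(43), P1:S(43), P2:I, P3:I | bus: BusRd,Flush

state = I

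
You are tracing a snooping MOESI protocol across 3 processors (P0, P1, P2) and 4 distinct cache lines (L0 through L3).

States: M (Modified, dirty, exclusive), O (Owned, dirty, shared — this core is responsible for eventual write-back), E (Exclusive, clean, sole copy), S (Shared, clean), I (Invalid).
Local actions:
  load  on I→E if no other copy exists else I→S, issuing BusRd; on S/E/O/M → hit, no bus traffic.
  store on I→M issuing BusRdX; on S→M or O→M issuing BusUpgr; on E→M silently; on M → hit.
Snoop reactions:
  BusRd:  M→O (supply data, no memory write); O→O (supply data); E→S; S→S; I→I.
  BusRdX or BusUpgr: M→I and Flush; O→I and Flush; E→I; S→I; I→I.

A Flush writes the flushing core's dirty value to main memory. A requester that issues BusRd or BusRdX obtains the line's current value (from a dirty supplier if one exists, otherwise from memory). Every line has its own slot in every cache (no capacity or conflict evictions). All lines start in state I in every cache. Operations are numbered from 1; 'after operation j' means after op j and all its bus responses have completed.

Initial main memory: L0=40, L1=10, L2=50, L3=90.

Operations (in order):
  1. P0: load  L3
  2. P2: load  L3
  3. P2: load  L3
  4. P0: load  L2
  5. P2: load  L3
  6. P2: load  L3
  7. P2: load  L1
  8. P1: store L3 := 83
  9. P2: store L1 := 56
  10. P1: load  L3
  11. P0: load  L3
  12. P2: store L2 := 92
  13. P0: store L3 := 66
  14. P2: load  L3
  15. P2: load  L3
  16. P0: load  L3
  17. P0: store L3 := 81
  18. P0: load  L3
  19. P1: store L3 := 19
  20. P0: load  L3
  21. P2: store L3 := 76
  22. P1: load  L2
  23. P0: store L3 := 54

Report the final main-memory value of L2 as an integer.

memory[L2] = 50

  op1 P0: load  L3 → E/I/I on L3; bus BusRd; mem=90
  op2 P2: load  L3 → S/I/S on L3; bus BusRd; mem=90
  op3 P2: load  L3 → S/I/S on L3; bus (none); mem=90
  op4 P0: load  L2 → E/I/I on L2; bus BusRd; mem=50
  op5 P2: load  L3 → S/I/S on L3; bus (none); mem=90
  op6 P2: load  L3 → S/I/S on L3; bus (none); mem=90
  op7 P2: load  L1 → I/I/E on L1; bus BusRd; mem=10
  op8 P1: store L3 := 83 → I/M/I on L3; bus BusRdX; mem=90
  op9 P2: store L1 := 56 → I/I/M on L1; bus (none); mem=10
  op10 P1: load  L3 → I/M/I on L3; bus (none); mem=90
  op11 P0: load  L3 → S/O/I on L3; bus BusRd; mem=90
  op12 P2: store L2 := 92 → I/I/M on L2; bus BusRdX; mem=50
  op13 P0: store L3 := 66 → M/I/I on L3; bus BusUpgr Flush; mem=83
  op14 P2: load  L3 → O/I/S on L3; bus BusRd; mem=83
  op15 P2: load  L3 → O/I/S on L3; bus (none); mem=83
  op16 P0: load  L3 → O/I/S on L3; bus (none); mem=83
  op17 P0: store L3 := 81 → M/I/I on L3; bus BusUpgr; mem=83
  op18 P0: load  L3 → M/I/I on L3; bus (none); mem=83
  op19 P1: store L3 := 19 → I/M/I on L3; bus BusRdX Flush; mem=81
  op20 P0: load  L3 → S/O/I on L3; bus BusRd; mem=81
  op21 P2: store L3 := 76 → I/I/M on L3; bus BusRdX Flush; mem=19
  op22 P1: load  L2 → I/S/O on L2; bus BusRd; mem=50
  op23 P0: store L3 := 54 → M/I/I on L3; bus BusRdX Flush; mem=76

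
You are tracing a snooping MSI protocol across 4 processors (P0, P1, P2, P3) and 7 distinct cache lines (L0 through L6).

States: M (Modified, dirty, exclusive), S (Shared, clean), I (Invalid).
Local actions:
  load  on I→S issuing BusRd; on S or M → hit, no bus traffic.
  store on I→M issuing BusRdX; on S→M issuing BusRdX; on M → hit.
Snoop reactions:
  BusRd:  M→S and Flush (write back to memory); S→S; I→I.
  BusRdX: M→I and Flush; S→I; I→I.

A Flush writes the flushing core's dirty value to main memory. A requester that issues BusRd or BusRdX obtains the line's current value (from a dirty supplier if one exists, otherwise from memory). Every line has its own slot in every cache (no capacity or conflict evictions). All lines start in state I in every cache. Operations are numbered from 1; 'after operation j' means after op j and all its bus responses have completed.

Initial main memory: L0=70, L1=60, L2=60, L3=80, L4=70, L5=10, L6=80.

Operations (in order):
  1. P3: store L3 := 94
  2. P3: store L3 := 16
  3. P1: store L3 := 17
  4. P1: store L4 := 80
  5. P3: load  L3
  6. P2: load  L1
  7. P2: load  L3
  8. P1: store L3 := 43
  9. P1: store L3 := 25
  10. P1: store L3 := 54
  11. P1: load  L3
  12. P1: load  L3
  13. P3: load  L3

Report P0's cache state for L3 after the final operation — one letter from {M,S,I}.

[1] P3: store L3 := 94 | P0:I, P1:I, P2:I, P3:M(94) | bus: BusRdX
[2] P3: store L3 := 16 | P0:I, P1:I, P2:I, P3:M(16) | bus: none
[3] P1: store L3 := 17 | P0:I, P1:M(17), P2:I, P3:I | bus: BusRdX,Flush
[4] P1: store L4 := 80 | P0:I, P1:M(80), P2:I, P3:I | bus: BusRdX
[5] P3: load  L3 | P0:I, P1:S(17), P2:I, P3:S(17) | bus: BusRd,Flush
[6] P2: load  L1 | P0:I, P1:I, P2:S(60), P3:I | bus: BusRd
[7] P2: load  L3 | P0:I, P1:S(17), P2:S(17), P3:S(17) | bus: BusRd
[8] P1: store L3 := 43 | P0:I, P1:M(43), P2:I, P3:I | bus: BusRdX
[9] P1: store L3 := 25 | P0:I, P1:M(25), P2:I, P3:I | bus: none
[10] P1: store L3 := 54 | P0:I, P1:M(54), P2:I, P3:I | bus: none
[11] P1: load  L3 | P0:I, P1:M(54), P2:I, P3:I | bus: none
[12] P1: load  L3 | P0:I, P1:M(54), P2:I, P3:I | bus: none
[13] P3: load  L3 | P0:I, P1:S(54), P2:I, P3:S(54) | bus: BusRd,Flush

state = I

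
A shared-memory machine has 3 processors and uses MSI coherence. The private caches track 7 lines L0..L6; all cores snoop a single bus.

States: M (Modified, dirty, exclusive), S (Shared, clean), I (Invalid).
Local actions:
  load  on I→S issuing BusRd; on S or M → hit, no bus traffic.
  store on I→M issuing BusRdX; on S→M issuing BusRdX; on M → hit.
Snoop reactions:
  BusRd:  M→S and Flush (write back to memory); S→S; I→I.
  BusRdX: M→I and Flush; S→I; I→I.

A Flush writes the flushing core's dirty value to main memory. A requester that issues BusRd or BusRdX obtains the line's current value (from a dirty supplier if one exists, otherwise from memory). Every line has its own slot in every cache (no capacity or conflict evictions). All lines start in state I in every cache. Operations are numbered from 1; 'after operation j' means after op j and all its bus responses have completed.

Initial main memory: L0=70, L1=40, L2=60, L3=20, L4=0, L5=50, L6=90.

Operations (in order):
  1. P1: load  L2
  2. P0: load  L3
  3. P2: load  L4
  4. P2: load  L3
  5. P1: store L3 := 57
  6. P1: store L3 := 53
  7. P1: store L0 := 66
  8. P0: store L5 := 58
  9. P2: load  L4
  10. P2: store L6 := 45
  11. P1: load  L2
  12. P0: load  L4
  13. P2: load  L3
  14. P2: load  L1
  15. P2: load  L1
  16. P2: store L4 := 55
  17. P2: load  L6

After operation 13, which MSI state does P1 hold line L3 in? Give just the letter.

[1] P1: load  L2 | P0:I, P1:S(60), P2:I | bus: BusRd
[2] P0: load  L3 | P0:S(20), P1:I, P2:I | bus: BusRd
[3] P2: load  L4 | P0:I, P1:I, P2:S(0) | bus: BusRd
[4] P2: load  L3 | P0:S(20), P1:I, P2:S(20) | bus: BusRd
[5] P1: store L3 := 57 | P0:I, P1:M(57), P2:I | bus: BusRdX
[6] P1: store L3 := 53 | P0:I, P1:M(53), P2:I | bus: none
[7] P1: store L0 := 66 | P0:I, P1:M(66), P2:I | bus: BusRdX
[8] P0: store L5 := 58 | P0:M(58), P1:I, P2:I | bus: BusRdX
[9] P2: load  L4 | P0:I, P1:I, P2:S(0) | bus: none
[10] P2: store L6 := 45 | P0:I, P1:I, P2:M(45) | bus: BusRdX
[11] P1: load  L2 | P0:I, P1:S(60), P2:I | bus: none
[12] P0: load  L4 | P0:S(0), P1:I, P2:S(0) | bus: BusRd
[13] P2: load  L3 | P0:I, P1:S(53), P2:S(53) | bus: BusRd,Flush
[14] P2: load  L1 | P0:I, P1:I, P2:S(40) | bus: BusRd
[15] P2: load  L1 | P0:I, P1:I, P2:S(40) | bus: none
[16] P2: store L4 := 55 | P0:I, P1:I, P2:M(55) | bus: BusRdX
[17] P2: load  L6 | P0:I, P1:I, P2:M(45) | bus: none

state = S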